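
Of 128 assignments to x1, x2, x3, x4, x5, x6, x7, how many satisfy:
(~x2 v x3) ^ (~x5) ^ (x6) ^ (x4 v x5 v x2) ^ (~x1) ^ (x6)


CNF with 6 clauses over 7 vars (128 assignments).
An assignment satisfies CNF iff every clause has >=1 true literal.
Check each row (bits = x1,x2,x3,x4,x5,x6,x7; clause T/F shown):
  row 0 [0000000]: clauses=TTFFTF -> 0
  row 1 [0000001]: clauses=TTFFTF -> 0
  row 2 [0000010]: clauses=TTTFTT -> 0
  row 3 [0000011]: clauses=TTTFTT -> 0
  row 4 [0000100]: clauses=TFFTTF -> 0
  (every remaining row is evaluated the same way; all 128 results are listed next)
Full result column, 8 rows per line (x1,x2,x3,x4 fixed per line; x5,x6,x7 runs 000..111 left to right):
  rows 0-7 [x1,x2,x3,x4=0000]: 00000000  (ones: 0)
  rows 8-15 [x1,x2,x3,x4=0001]: 00110000  (ones: 2)
  rows 16-23 [x1,x2,x3,x4=0010]: 00000000  (ones: 0)
  rows 24-31 [x1,x2,x3,x4=0011]: 00110000  (ones: 2)
  rows 32-39 [x1,x2,x3,x4=0100]: 00000000  (ones: 0)
  rows 40-47 [x1,x2,x3,x4=0101]: 00000000  (ones: 0)
  rows 48-55 [x1,x2,x3,x4=0110]: 00110000  (ones: 2)
  rows 56-63 [x1,x2,x3,x4=0111]: 00110000  (ones: 2)
  rows 64-71 [x1,x2,x3,x4=1000]: 00000000  (ones: 0)
  rows 72-79 [x1,x2,x3,x4=1001]: 00000000  (ones: 0)
  rows 80-87 [x1,x2,x3,x4=1010]: 00000000  (ones: 0)
  rows 88-95 [x1,x2,x3,x4=1011]: 00000000  (ones: 0)
  rows 96-103 [x1,x2,x3,x4=1100]: 00000000  (ones: 0)
  rows 104-111 [x1,x2,x3,x4=1101]: 00000000  (ones: 0)
  rows 112-119 [x1,x2,x3,x4=1110]: 00000000  (ones: 0)
  rows 120-127 [x1,x2,x3,x4=1111]: 00000000  (ones: 0)
Satisfying assignments = 0+2+0+2+0+0+2+2+0+0+0+0+0+0+0+0 = 8

8


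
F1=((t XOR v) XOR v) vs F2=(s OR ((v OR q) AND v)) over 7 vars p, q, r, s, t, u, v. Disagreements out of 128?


F1 = ((t XOR v) XOR v)
F2 = (s OR ((v OR q) AND v))
Evaluate both on each of 128 rows (bits = p,q,r,s,t,u,v):
  row 0 [0000000]: F1=0 F2=0 -> 0
  row 1 [0000001]: F1=0 F2=1 (differ) -> 1
  row 2 [0000010]: F1=0 F2=0 -> 0
  row 3 [0000011]: F1=0 F2=1 (differ) -> 1
  row 4 [0000100]: F1=1 F2=0 (differ) -> 1
  (every remaining row is evaluated the same way; all 128 results are listed next)
Full result column, 8 rows per line (p,q,r,s fixed per line; t,u,v runs 000..111 left to right):
  rows 0-7 [p,q,r,s=0000]: 01011010  (ones: 4)
  rows 8-15 [p,q,r,s=0001]: 11110000  (ones: 4)
  rows 16-23 [p,q,r,s=0010]: 01011010  (ones: 4)
  rows 24-31 [p,q,r,s=0011]: 11110000  (ones: 4)
  rows 32-39 [p,q,r,s=0100]: 01011010  (ones: 4)
  rows 40-47 [p,q,r,s=0101]: 11110000  (ones: 4)
  rows 48-55 [p,q,r,s=0110]: 01011010  (ones: 4)
  rows 56-63 [p,q,r,s=0111]: 11110000  (ones: 4)
  rows 64-71 [p,q,r,s=1000]: 01011010  (ones: 4)
  rows 72-79 [p,q,r,s=1001]: 11110000  (ones: 4)
  rows 80-87 [p,q,r,s=1010]: 01011010  (ones: 4)
  rows 88-95 [p,q,r,s=1011]: 11110000  (ones: 4)
  rows 96-103 [p,q,r,s=1100]: 01011010  (ones: 4)
  rows 104-111 [p,q,r,s=1101]: 11110000  (ones: 4)
  rows 112-119 [p,q,r,s=1110]: 01011010  (ones: 4)
  rows 120-127 [p,q,r,s=1111]: 11110000  (ones: 4)
Disagreements = 4+4+4+4+4+4+4+4+4+4+4+4+4+4+4+4 = 64

64


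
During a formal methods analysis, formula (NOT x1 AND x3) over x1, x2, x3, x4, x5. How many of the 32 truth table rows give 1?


Formula: (NOT x1 AND x3) over 5 vars (32 rows)
Evaluate each row (x1, x2, x3, x4, x5 as bits, MSB first):
  row 0 [00000]: (NOT 0 AND 0) -> 0
  row 1 [00001]: (NOT 0 AND 0) -> 0
  row 2 [00010]: (NOT 0 AND 0) -> 0
  row 3 [00011]: (NOT 0 AND 0) -> 0
  row 4 [00100]: (NOT 0 AND 1) -> 1
  row 5 [00101]: (NOT 0 AND 1) -> 1
  row 6 [00110]: (NOT 0 AND 1) -> 1
  row 7 [00111]: (NOT 0 AND 1) -> 1
  row 8 [01000]: (NOT 0 AND 0) -> 0
  row 9 [01001]: (NOT 0 AND 0) -> 0
  row 10 [01010]: (NOT 0 AND 0) -> 0
  row 11 [01011]: (NOT 0 AND 0) -> 0
  row 12 [01100]: (NOT 0 AND 1) -> 1
  row 13 [01101]: (NOT 0 AND 1) -> 1
  row 14 [01110]: (NOT 0 AND 1) -> 1
  row 15 [01111]: (NOT 0 AND 1) -> 1
  row 16 [10000]: (NOT 1 AND 0) -> 0
  row 17 [10001]: (NOT 1 AND 0) -> 0
  row 18 [10010]: (NOT 1 AND 0) -> 0
  row 19 [10011]: (NOT 1 AND 0) -> 0
  row 20 [10100]: (NOT 1 AND 1) -> 0
  row 21 [10101]: (NOT 1 AND 1) -> 0
  row 22 [10110]: (NOT 1 AND 1) -> 0
  row 23 [10111]: (NOT 1 AND 1) -> 0
  row 24 [11000]: (NOT 1 AND 0) -> 0
  row 25 [11001]: (NOT 1 AND 0) -> 0
  row 26 [11010]: (NOT 1 AND 0) -> 0
  row 27 [11011]: (NOT 1 AND 0) -> 0
  row 28 [11100]: (NOT 1 AND 1) -> 0
  row 29 [11101]: (NOT 1 AND 1) -> 0
  row 30 [11110]: (NOT 1 AND 1) -> 0
  row 31 [11111]: (NOT 1 AND 1) -> 0
Full result column, 8 rows per line (x1,x2 fixed per line; x3,x4,x5 runs 000..111 left to right):
  rows 0-7 [x1,x2=00]: 00001111  (ones: 4)
  rows 8-15 [x1,x2=01]: 00001111  (ones: 4)
  rows 16-23 [x1,x2=10]: 00000000  (ones: 0)
  rows 24-31 [x1,x2=11]: 00000000  (ones: 0)
Count of 1-rows = 4+4+0+0 = 8

8


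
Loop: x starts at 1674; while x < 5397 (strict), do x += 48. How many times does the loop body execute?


Step 1: x goes from 1674 toward 5397 by 48; the body runs while x<5397, so iterations = ceil((bound-start)/step)
Step 2: Distance=3723
Step 3: ceil(3723/48)=78

78


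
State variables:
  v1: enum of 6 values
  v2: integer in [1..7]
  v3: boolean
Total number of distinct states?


State space = product of domain sizes of all variables.
Domain sizes:
  v1 (enum of 6 values): 6
  v2 (integer in [1..7]): 7
  v3 (boolean): 2
Product = 6 * 7 * 2 = 84

84


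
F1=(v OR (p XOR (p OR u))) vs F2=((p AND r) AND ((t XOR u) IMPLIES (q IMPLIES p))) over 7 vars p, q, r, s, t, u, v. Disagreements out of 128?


F1 = (v OR (p XOR (p OR u)))
F2 = ((p AND r) AND ((t XOR u) IMPLIES (q IMPLIES p)))
Evaluate both on each of 128 rows (bits = p,q,r,s,t,u,v):
  row 0 [0000000]: F1=0 F2=0 -> 0
  row 1 [0000001]: F1=1 F2=0 (differ) -> 1
  row 2 [0000010]: F1=1 F2=0 (differ) -> 1
  row 3 [0000011]: F1=1 F2=0 (differ) -> 1
  row 4 [0000100]: F1=0 F2=0 -> 0
  (every remaining row is evaluated the same way; all 128 results are listed next)
Full result column, 8 rows per line (p,q,r,s fixed per line; t,u,v runs 000..111 left to right):
  rows 0-7 [p,q,r,s=0000]: 01110111  (ones: 6)
  rows 8-15 [p,q,r,s=0001]: 01110111  (ones: 6)
  rows 16-23 [p,q,r,s=0010]: 01110111  (ones: 6)
  rows 24-31 [p,q,r,s=0011]: 01110111  (ones: 6)
  rows 32-39 [p,q,r,s=0100]: 01110111  (ones: 6)
  rows 40-47 [p,q,r,s=0101]: 01110111  (ones: 6)
  rows 48-55 [p,q,r,s=0110]: 01110111  (ones: 6)
  rows 56-63 [p,q,r,s=0111]: 01110111  (ones: 6)
  rows 64-71 [p,q,r,s=1000]: 01010101  (ones: 4)
  rows 72-79 [p,q,r,s=1001]: 01010101  (ones: 4)
  rows 80-87 [p,q,r,s=1010]: 10101010  (ones: 4)
  rows 88-95 [p,q,r,s=1011]: 10101010  (ones: 4)
  rows 96-103 [p,q,r,s=1100]: 01010101  (ones: 4)
  rows 104-111 [p,q,r,s=1101]: 01010101  (ones: 4)
  rows 112-119 [p,q,r,s=1110]: 10101010  (ones: 4)
  rows 120-127 [p,q,r,s=1111]: 10101010  (ones: 4)
Disagreements = 6+6+6+6+6+6+6+6+4+4+4+4+4+4+4+4 = 80

80


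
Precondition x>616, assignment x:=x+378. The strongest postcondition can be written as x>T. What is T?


Formula: sp(P, x:=E) = exists old_x. (x = E[old_x/x]) AND P[old_x/x] (old_x is the value of x before the assignment; eliminate old_x by solving x = E[old_x/x] for old_x)
Step 1: Precondition P: x>616, i.e. old_x > 616
Step 2: Assignment gives x = old_x + 378, so old_x = x - 378
Step 3: Substitute into P: x - 378 > 616
Step 4: Simplify: x > 616+378 = 994

994


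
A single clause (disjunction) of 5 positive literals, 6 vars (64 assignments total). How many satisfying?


Step 1: Total=2^6=64
Step 2: Unsat when all 5 false: 2^1=2
Step 3: Sat=64-2=62

62


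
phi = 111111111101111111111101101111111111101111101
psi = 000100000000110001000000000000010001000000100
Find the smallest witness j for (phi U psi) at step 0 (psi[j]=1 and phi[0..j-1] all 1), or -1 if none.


(phi U psi) at 0: need smallest j with psi[j]=1 and phi[i]=1 for all i in [0,j).
Scan from step 0:
  step 0: phi=1, psi=0 -> continue
  step 1: phi=1, psi=0 -> continue
  step 2: phi=1, psi=0 -> continue
  step 3: psi=1 and phi held for [0,3) -> witness found
Witness step = 3

3


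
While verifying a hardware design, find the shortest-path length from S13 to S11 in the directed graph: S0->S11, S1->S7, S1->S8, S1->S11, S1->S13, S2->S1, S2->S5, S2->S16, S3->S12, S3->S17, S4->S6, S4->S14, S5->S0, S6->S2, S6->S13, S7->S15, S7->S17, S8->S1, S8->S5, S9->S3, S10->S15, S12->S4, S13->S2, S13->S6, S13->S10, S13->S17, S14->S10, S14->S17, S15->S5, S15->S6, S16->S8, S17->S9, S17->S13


BFS layer-by-layer from S13:
  dist 0: {S13}
  dist 1: {S2, S6, S10, S17}
  dist 2: {S1, S5, S9, S15, S16}
  dist 3: {S0, S3, S7, S8, S11}
  -> S11 reached at distance 3
Shortest path length = 3

3


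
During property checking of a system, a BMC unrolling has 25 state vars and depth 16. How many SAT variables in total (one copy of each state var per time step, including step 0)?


BMC unrolls to depth k, creating one copy of each state var for steps 0..k.
Step count = 16 + 1 = 17 (steps 0 through 16)
Vars per step = 25
Total = 25 * 17 = 425

425


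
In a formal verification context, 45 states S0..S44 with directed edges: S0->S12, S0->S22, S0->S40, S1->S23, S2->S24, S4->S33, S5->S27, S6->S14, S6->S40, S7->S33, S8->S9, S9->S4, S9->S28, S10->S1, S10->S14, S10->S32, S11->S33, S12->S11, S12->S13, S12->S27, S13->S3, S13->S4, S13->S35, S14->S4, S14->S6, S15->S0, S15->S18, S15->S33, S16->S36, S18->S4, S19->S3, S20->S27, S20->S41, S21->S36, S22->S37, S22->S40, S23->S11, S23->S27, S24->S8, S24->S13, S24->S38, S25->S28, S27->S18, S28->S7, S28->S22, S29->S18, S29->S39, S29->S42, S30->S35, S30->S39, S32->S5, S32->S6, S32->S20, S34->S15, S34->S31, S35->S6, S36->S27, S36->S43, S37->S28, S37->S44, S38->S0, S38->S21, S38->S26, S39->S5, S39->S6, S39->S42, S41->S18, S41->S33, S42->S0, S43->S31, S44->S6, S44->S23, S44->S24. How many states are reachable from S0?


BFS from S0:
  layer 0: {S0}
  layer 1: {S12, S22, S40}
  layer 2: {S11, S13, S27, S37}
  layer 3: {S3, S4, S18, S28, S33, S35, S44}
  layer 4: {S6, S7, S23, S24}
  layer 5: {S8, S14, S38}
  layer 6: {S9, S21, S26}
  layer 7: {S36}
  layer 8: {S43}
  layer 9: {S31}
Reachable set: {S0, S3, S4, S6, S7, S8, S9, S11, S12, S13, S14, S18, S21, S22, S23, S24, S26, S27, S28, S31, S33, S35, S36, S37, S38, S40, S43, S44}
Count = 28

28


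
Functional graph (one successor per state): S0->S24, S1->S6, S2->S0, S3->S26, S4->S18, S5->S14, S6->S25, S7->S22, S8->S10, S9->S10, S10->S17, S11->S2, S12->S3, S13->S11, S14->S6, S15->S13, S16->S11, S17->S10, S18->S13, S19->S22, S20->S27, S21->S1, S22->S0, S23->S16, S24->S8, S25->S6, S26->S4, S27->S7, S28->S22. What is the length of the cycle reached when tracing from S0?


Trace from S0 until a state repeats:
  S0 -> S24 -> S8 -> S10 -> S17 -> S10
S10 first seen at step 3, revisited at step 5.
Cycle length = 5 - 3 = 2

2


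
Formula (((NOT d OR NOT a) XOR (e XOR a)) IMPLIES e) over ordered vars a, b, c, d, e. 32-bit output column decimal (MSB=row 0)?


Formula: (((NOT d OR NOT a) XOR (e XOR a)) IMPLIES e) over a, b, c, d, e (32 rows)
Evaluate each row (bits = a,b,c,d,e, MSB first):
  row 0 [00000]: (((NOT 0 OR NOT 0) XOR (0 XOR 0)) IMPLIES 0) -> 0
  row 1 [00001]: (((NOT 0 OR NOT 0) XOR (1 XOR 0)) IMPLIES 1) -> 1
  row 2 [00010]: (((NOT 1 OR NOT 0) XOR (0 XOR 0)) IMPLIES 0) -> 0
  row 3 [00011]: (((NOT 1 OR NOT 0) XOR (1 XOR 0)) IMPLIES 1) -> 1
  row 4 [00100]: (((NOT 0 OR NOT 0) XOR (0 XOR 0)) IMPLIES 0) -> 0
  row 5 [00101]: (((NOT 0 OR NOT 0) XOR (1 XOR 0)) IMPLIES 1) -> 1
  row 6 [00110]: (((NOT 1 OR NOT 0) XOR (0 XOR 0)) IMPLIES 0) -> 0
  row 7 [00111]: (((NOT 1 OR NOT 0) XOR (1 XOR 0)) IMPLIES 1) -> 1
  row 8 [01000]: (((NOT 0 OR NOT 0) XOR (0 XOR 0)) IMPLIES 0) -> 0
  row 9 [01001]: (((NOT 0 OR NOT 0) XOR (1 XOR 0)) IMPLIES 1) -> 1
  row 10 [01010]: (((NOT 1 OR NOT 0) XOR (0 XOR 0)) IMPLIES 0) -> 0
  row 11 [01011]: (((NOT 1 OR NOT 0) XOR (1 XOR 0)) IMPLIES 1) -> 1
  row 12 [01100]: (((NOT 0 OR NOT 0) XOR (0 XOR 0)) IMPLIES 0) -> 0
  row 13 [01101]: (((NOT 0 OR NOT 0) XOR (1 XOR 0)) IMPLIES 1) -> 1
  row 14 [01110]: (((NOT 1 OR NOT 0) XOR (0 XOR 0)) IMPLIES 0) -> 0
  row 15 [01111]: (((NOT 1 OR NOT 0) XOR (1 XOR 0)) IMPLIES 1) -> 1
  row 16 [10000]: (((NOT 0 OR NOT 1) XOR (0 XOR 1)) IMPLIES 0) -> 1
  row 17 [10001]: (((NOT 0 OR NOT 1) XOR (1 XOR 1)) IMPLIES 1) -> 1
  row 18 [10010]: (((NOT 1 OR NOT 1) XOR (0 XOR 1)) IMPLIES 0) -> 0
  row 19 [10011]: (((NOT 1 OR NOT 1) XOR (1 XOR 1)) IMPLIES 1) -> 1
  row 20 [10100]: (((NOT 0 OR NOT 1) XOR (0 XOR 1)) IMPLIES 0) -> 1
  row 21 [10101]: (((NOT 0 OR NOT 1) XOR (1 XOR 1)) IMPLIES 1) -> 1
  row 22 [10110]: (((NOT 1 OR NOT 1) XOR (0 XOR 1)) IMPLIES 0) -> 0
  row 23 [10111]: (((NOT 1 OR NOT 1) XOR (1 XOR 1)) IMPLIES 1) -> 1
  row 24 [11000]: (((NOT 0 OR NOT 1) XOR (0 XOR 1)) IMPLIES 0) -> 1
  row 25 [11001]: (((NOT 0 OR NOT 1) XOR (1 XOR 1)) IMPLIES 1) -> 1
  row 26 [11010]: (((NOT 1 OR NOT 1) XOR (0 XOR 1)) IMPLIES 0) -> 0
  row 27 [11011]: (((NOT 1 OR NOT 1) XOR (1 XOR 1)) IMPLIES 1) -> 1
  row 28 [11100]: (((NOT 0 OR NOT 1) XOR (0 XOR 1)) IMPLIES 0) -> 1
  row 29 [11101]: (((NOT 0 OR NOT 1) XOR (1 XOR 1)) IMPLIES 1) -> 1
  row 30 [11110]: (((NOT 1 OR NOT 1) XOR (0 XOR 1)) IMPLIES 0) -> 0
  row 31 [11111]: (((NOT 1 OR NOT 1) XOR (1 XOR 1)) IMPLIES 1) -> 1
Full result column, 4 rows per line (a,b,c fixed per line; d,e runs 00..11 left to right):
  rows 0-3 [a,b,c=000]: 0101  = hex 5
  rows 4-7 [a,b,c=001]: 0101  = hex 5
  rows 8-11 [a,b,c=010]: 0101  = hex 5
  rows 12-15 [a,b,c=011]: 0101  = hex 5
  rows 16-19 [a,b,c=100]: 1101  = hex D
  rows 20-23 [a,b,c=101]: 1101  = hex D
  rows 24-27 [a,b,c=110]: 1101  = hex D
  rows 28-31 [a,b,c=111]: 1101  = hex D
Output column (row 0 .. row 31) = 01010101010101011101110111011101
Output column grouped in 4s = 0101 0101 0101 0101 1101 1101 1101 1101 = 0x5555DDDD
Convert to decimal digit by digit (value = value*16 + digit):
  5 -> 5
  5*16 + 5 = 85
  85*16 + 5 = 1365
  1365*16 + 5 = 21845
  21845*16 + 13 (D) = 349533
  349533*16 + 13 (D) = 5592541
  5592541*16 + 13 (D) = 89480669
  89480669*16 + 13 (D) = 1431690717
Decimal = 1431690717

1431690717


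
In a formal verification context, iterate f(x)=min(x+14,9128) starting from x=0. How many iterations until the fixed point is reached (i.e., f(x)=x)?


Step 1: x=0, cap=9128, increment=14
Step 2: x grows by 14 each step until capped at 9128; fixed point is x=9128
Step 3: iterations = ceil(9128/14) = 652

652


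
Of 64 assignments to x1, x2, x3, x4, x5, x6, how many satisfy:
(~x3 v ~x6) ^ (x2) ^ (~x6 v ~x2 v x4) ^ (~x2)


CNF with 4 clauses over 6 vars (64 assignments).
An assignment satisfies CNF iff every clause has >=1 true literal.
Check each row (bits = x1,x2,x3,x4,x5,x6; clause T/F shown):
  row 0 [000000]: clauses=TFTT -> 0
  row 1 [000001]: clauses=TFTT -> 0
  row 2 [000010]: clauses=TFTT -> 0
  row 3 [000011]: clauses=TFTT -> 0
  row 4 [000100]: clauses=TFTT -> 0
  (every remaining row is evaluated the same way; all 64 results are listed next)
Full result column, 8 rows per line (x1,x2,x3 fixed per line; x4,x5,x6 runs 000..111 left to right):
  rows 0-7 [x1,x2,x3=000]: 00000000  (ones: 0)
  rows 8-15 [x1,x2,x3=001]: 00000000  (ones: 0)
  rows 16-23 [x1,x2,x3=010]: 00000000  (ones: 0)
  rows 24-31 [x1,x2,x3=011]: 00000000  (ones: 0)
  rows 32-39 [x1,x2,x3=100]: 00000000  (ones: 0)
  rows 40-47 [x1,x2,x3=101]: 00000000  (ones: 0)
  rows 48-55 [x1,x2,x3=110]: 00000000  (ones: 0)
  rows 56-63 [x1,x2,x3=111]: 00000000  (ones: 0)
Satisfying assignments = 0+0+0+0+0+0+0+0 = 0

0


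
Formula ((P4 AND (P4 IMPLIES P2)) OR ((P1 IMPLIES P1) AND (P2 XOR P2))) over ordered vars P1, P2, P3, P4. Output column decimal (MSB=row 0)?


Formula: ((P4 AND (P4 IMPLIES P2)) OR ((P1 IMPLIES P1) AND (P2 XOR P2))) over P1, P2, P3, P4 (16 rows)
Evaluate each row (bits = P1,P2,P3,P4, MSB first):
  row 0 [0000]: ((0 AND (0 IMPLIES 0)) OR ((0 IMPLIES 0) AND (0 XOR 0))) -> 0
  row 1 [0001]: ((1 AND (1 IMPLIES 0)) OR ((0 IMPLIES 0) AND (0 XOR 0))) -> 0
  row 2 [0010]: ((0 AND (0 IMPLIES 0)) OR ((0 IMPLIES 0) AND (0 XOR 0))) -> 0
  row 3 [0011]: ((1 AND (1 IMPLIES 0)) OR ((0 IMPLIES 0) AND (0 XOR 0))) -> 0
  row 4 [0100]: ((0 AND (0 IMPLIES 1)) OR ((0 IMPLIES 0) AND (1 XOR 1))) -> 0
  row 5 [0101]: ((1 AND (1 IMPLIES 1)) OR ((0 IMPLIES 0) AND (1 XOR 1))) -> 1
  row 6 [0110]: ((0 AND (0 IMPLIES 1)) OR ((0 IMPLIES 0) AND (1 XOR 1))) -> 0
  row 7 [0111]: ((1 AND (1 IMPLIES 1)) OR ((0 IMPLIES 0) AND (1 XOR 1))) -> 1
  row 8 [1000]: ((0 AND (0 IMPLIES 0)) OR ((1 IMPLIES 1) AND (0 XOR 0))) -> 0
  row 9 [1001]: ((1 AND (1 IMPLIES 0)) OR ((1 IMPLIES 1) AND (0 XOR 0))) -> 0
  row 10 [1010]: ((0 AND (0 IMPLIES 0)) OR ((1 IMPLIES 1) AND (0 XOR 0))) -> 0
  row 11 [1011]: ((1 AND (1 IMPLIES 0)) OR ((1 IMPLIES 1) AND (0 XOR 0))) -> 0
  row 12 [1100]: ((0 AND (0 IMPLIES 1)) OR ((1 IMPLIES 1) AND (1 XOR 1))) -> 0
  row 13 [1101]: ((1 AND (1 IMPLIES 1)) OR ((1 IMPLIES 1) AND (1 XOR 1))) -> 1
  row 14 [1110]: ((0 AND (0 IMPLIES 1)) OR ((1 IMPLIES 1) AND (1 XOR 1))) -> 0
  row 15 [1111]: ((1 AND (1 IMPLIES 1)) OR ((1 IMPLIES 1) AND (1 XOR 1))) -> 1
Full result column, 4 rows per line (P1,P2 fixed per line; P3,P4 runs 00..11 left to right):
  rows 0-3 [P1,P2=00]: 0000  = hex 0
  rows 4-7 [P1,P2=01]: 0101  = hex 5
  rows 8-11 [P1,P2=10]: 0000  = hex 0
  rows 12-15 [P1,P2=11]: 0101  = hex 5
Output column (row 0 .. row 15) = 0000010100000101
Output column grouped in 4s = 0000 0101 0000 0101 = 0x0505
Convert to decimal digit by digit (value = value*16 + digit):
  0 -> 0
  0*16 + 5 = 5
  5*16 + 0 = 80
  80*16 + 5 = 1285
Decimal = 1285

1285


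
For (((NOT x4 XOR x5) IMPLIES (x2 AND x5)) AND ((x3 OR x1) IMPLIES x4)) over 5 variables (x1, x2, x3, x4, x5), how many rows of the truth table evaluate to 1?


Formula: (((NOT x4 XOR x5) IMPLIES (x2 AND x5)) AND ((x3 OR x1) IMPLIES x4)) over 5 vars (32 rows)
Evaluate each row (x1, x2, x3, x4, x5 as bits, MSB first):
  row 0 [00000]: (((NOT 0 XOR 0) IMPLIES (0 AND 0)) AND ((0 OR 0) IMPLIES 0)) -> 0
  row 1 [00001]: (((NOT 0 XOR 1) IMPLIES (0 AND 1)) AND ((0 OR 0) IMPLIES 0)) -> 1
  row 2 [00010]: (((NOT 1 XOR 0) IMPLIES (0 AND 0)) AND ((0 OR 0) IMPLIES 1)) -> 1
  row 3 [00011]: (((NOT 1 XOR 1) IMPLIES (0 AND 1)) AND ((0 OR 0) IMPLIES 1)) -> 0
  row 4 [00100]: (((NOT 0 XOR 0) IMPLIES (0 AND 0)) AND ((1 OR 0) IMPLIES 0)) -> 0
  row 5 [00101]: (((NOT 0 XOR 1) IMPLIES (0 AND 1)) AND ((1 OR 0) IMPLIES 0)) -> 0
  row 6 [00110]: (((NOT 1 XOR 0) IMPLIES (0 AND 0)) AND ((1 OR 0) IMPLIES 1)) -> 1
  row 7 [00111]: (((NOT 1 XOR 1) IMPLIES (0 AND 1)) AND ((1 OR 0) IMPLIES 1)) -> 0
  row 8 [01000]: (((NOT 0 XOR 0) IMPLIES (1 AND 0)) AND ((0 OR 0) IMPLIES 0)) -> 0
  row 9 [01001]: (((NOT 0 XOR 1) IMPLIES (1 AND 1)) AND ((0 OR 0) IMPLIES 0)) -> 1
  row 10 [01010]: (((NOT 1 XOR 0) IMPLIES (1 AND 0)) AND ((0 OR 0) IMPLIES 1)) -> 1
  row 11 [01011]: (((NOT 1 XOR 1) IMPLIES (1 AND 1)) AND ((0 OR 0) IMPLIES 1)) -> 1
  row 12 [01100]: (((NOT 0 XOR 0) IMPLIES (1 AND 0)) AND ((1 OR 0) IMPLIES 0)) -> 0
  row 13 [01101]: (((NOT 0 XOR 1) IMPLIES (1 AND 1)) AND ((1 OR 0) IMPLIES 0)) -> 0
  row 14 [01110]: (((NOT 1 XOR 0) IMPLIES (1 AND 0)) AND ((1 OR 0) IMPLIES 1)) -> 1
  row 15 [01111]: (((NOT 1 XOR 1) IMPLIES (1 AND 1)) AND ((1 OR 0) IMPLIES 1)) -> 1
  row 16 [10000]: (((NOT 0 XOR 0) IMPLIES (0 AND 0)) AND ((0 OR 1) IMPLIES 0)) -> 0
  row 17 [10001]: (((NOT 0 XOR 1) IMPLIES (0 AND 1)) AND ((0 OR 1) IMPLIES 0)) -> 0
  row 18 [10010]: (((NOT 1 XOR 0) IMPLIES (0 AND 0)) AND ((0 OR 1) IMPLIES 1)) -> 1
  row 19 [10011]: (((NOT 1 XOR 1) IMPLIES (0 AND 1)) AND ((0 OR 1) IMPLIES 1)) -> 0
  row 20 [10100]: (((NOT 0 XOR 0) IMPLIES (0 AND 0)) AND ((1 OR 1) IMPLIES 0)) -> 0
  row 21 [10101]: (((NOT 0 XOR 1) IMPLIES (0 AND 1)) AND ((1 OR 1) IMPLIES 0)) -> 0
  row 22 [10110]: (((NOT 1 XOR 0) IMPLIES (0 AND 0)) AND ((1 OR 1) IMPLIES 1)) -> 1
  row 23 [10111]: (((NOT 1 XOR 1) IMPLIES (0 AND 1)) AND ((1 OR 1) IMPLIES 1)) -> 0
  row 24 [11000]: (((NOT 0 XOR 0) IMPLIES (1 AND 0)) AND ((0 OR 1) IMPLIES 0)) -> 0
  row 25 [11001]: (((NOT 0 XOR 1) IMPLIES (1 AND 1)) AND ((0 OR 1) IMPLIES 0)) -> 0
  row 26 [11010]: (((NOT 1 XOR 0) IMPLIES (1 AND 0)) AND ((0 OR 1) IMPLIES 1)) -> 1
  row 27 [11011]: (((NOT 1 XOR 1) IMPLIES (1 AND 1)) AND ((0 OR 1) IMPLIES 1)) -> 1
  row 28 [11100]: (((NOT 0 XOR 0) IMPLIES (1 AND 0)) AND ((1 OR 1) IMPLIES 0)) -> 0
  row 29 [11101]: (((NOT 0 XOR 1) IMPLIES (1 AND 1)) AND ((1 OR 1) IMPLIES 0)) -> 0
  row 30 [11110]: (((NOT 1 XOR 0) IMPLIES (1 AND 0)) AND ((1 OR 1) IMPLIES 1)) -> 1
  row 31 [11111]: (((NOT 1 XOR 1) IMPLIES (1 AND 1)) AND ((1 OR 1) IMPLIES 1)) -> 1
Full result column, 8 rows per line (x1,x2 fixed per line; x3,x4,x5 runs 000..111 left to right):
  rows 0-7 [x1,x2=00]: 01100010  (ones: 3)
  rows 8-15 [x1,x2=01]: 01110011  (ones: 5)
  rows 16-23 [x1,x2=10]: 00100010  (ones: 2)
  rows 24-31 [x1,x2=11]: 00110011  (ones: 4)
Count of 1-rows = 3+5+2+4 = 14

14


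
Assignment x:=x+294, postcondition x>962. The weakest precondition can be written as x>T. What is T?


Formula: wp(x:=E, P) = P[E/x] (substitute E for x in postcondition)
Step 1: Postcondition: x>962
Step 2: Substitute x+294 for x: x+294>962
Step 3: Solve for x: x > 962-294 = 668

668


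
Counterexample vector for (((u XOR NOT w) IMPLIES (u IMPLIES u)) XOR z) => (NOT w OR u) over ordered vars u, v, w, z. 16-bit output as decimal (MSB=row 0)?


F1 = (((u XOR NOT w) IMPLIES (u IMPLIES u)) XOR z)
F2 = (NOT w OR u)
Counterexample to F1=>F2 is where F1=1 and F2=0.
Evaluate each row (bits = u,v,w,z, MSB first):
  row 0 [0000]: F1=1 F2=1 -> F1&~F2 -> 0
  row 1 [0001]: F1=0 F2=1 -> F1&~F2 -> 0
  row 2 [0010]: F1=1 F2=0 -> F1&~F2 -> 1
  row 3 [0011]: F1=0 F2=0 -> F1&~F2 -> 0
  row 4 [0100]: F1=1 F2=1 -> F1&~F2 -> 0
  row 5 [0101]: F1=0 F2=1 -> F1&~F2 -> 0
  row 6 [0110]: F1=1 F2=0 -> F1&~F2 -> 1
  row 7 [0111]: F1=0 F2=0 -> F1&~F2 -> 0
  row 8 [1000]: F1=1 F2=1 -> F1&~F2 -> 0
  row 9 [1001]: F1=0 F2=1 -> F1&~F2 -> 0
  row 10 [1010]: F1=1 F2=1 -> F1&~F2 -> 0
  row 11 [1011]: F1=0 F2=1 -> F1&~F2 -> 0
  row 12 [1100]: F1=1 F2=1 -> F1&~F2 -> 0
  row 13 [1101]: F1=0 F2=1 -> F1&~F2 -> 0
  row 14 [1110]: F1=1 F2=1 -> F1&~F2 -> 0
  row 15 [1111]: F1=0 F2=1 -> F1&~F2 -> 0
Full result column, 4 rows per line (u,v fixed per line; w,z runs 00..11 left to right):
  rows 0-3 [u,v=00]: 0010  = hex 2
  rows 4-7 [u,v=01]: 0010  = hex 2
  rows 8-11 [u,v=10]: 0000  = hex 0
  rows 12-15 [u,v=11]: 0000  = hex 0
Counterexample vector (row 0 .. row 15) = 0010001000000000
Output column grouped in 4s = 0010 0010 0000 0000 = 0x2200
Convert to decimal digit by digit (value = value*16 + digit):
  2 -> 2
  2*16 + 2 = 34
  34*16 + 0 = 544
  544*16 + 0 = 8704
Decimal = 8704

8704


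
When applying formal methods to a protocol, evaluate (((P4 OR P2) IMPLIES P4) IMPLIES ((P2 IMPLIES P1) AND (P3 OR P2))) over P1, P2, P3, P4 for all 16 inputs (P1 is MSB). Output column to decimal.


Formula: (((P4 OR P2) IMPLIES P4) IMPLIES ((P2 IMPLIES P1) AND (P3 OR P2))) over P1, P2, P3, P4 (16 rows)
Evaluate each row (bits = P1,P2,P3,P4, MSB first):
  row 0 [0000]: (((0 OR 0) IMPLIES 0) IMPLIES ((0 IMPLIES 0) AND (0 OR 0))) -> 0
  row 1 [0001]: (((1 OR 0) IMPLIES 1) IMPLIES ((0 IMPLIES 0) AND (0 OR 0))) -> 0
  row 2 [0010]: (((0 OR 0) IMPLIES 0) IMPLIES ((0 IMPLIES 0) AND (1 OR 0))) -> 1
  row 3 [0011]: (((1 OR 0) IMPLIES 1) IMPLIES ((0 IMPLIES 0) AND (1 OR 0))) -> 1
  row 4 [0100]: (((0 OR 1) IMPLIES 0) IMPLIES ((1 IMPLIES 0) AND (0 OR 1))) -> 1
  row 5 [0101]: (((1 OR 1) IMPLIES 1) IMPLIES ((1 IMPLIES 0) AND (0 OR 1))) -> 0
  row 6 [0110]: (((0 OR 1) IMPLIES 0) IMPLIES ((1 IMPLIES 0) AND (1 OR 1))) -> 1
  row 7 [0111]: (((1 OR 1) IMPLIES 1) IMPLIES ((1 IMPLIES 0) AND (1 OR 1))) -> 0
  row 8 [1000]: (((0 OR 0) IMPLIES 0) IMPLIES ((0 IMPLIES 1) AND (0 OR 0))) -> 0
  row 9 [1001]: (((1 OR 0) IMPLIES 1) IMPLIES ((0 IMPLIES 1) AND (0 OR 0))) -> 0
  row 10 [1010]: (((0 OR 0) IMPLIES 0) IMPLIES ((0 IMPLIES 1) AND (1 OR 0))) -> 1
  row 11 [1011]: (((1 OR 0) IMPLIES 1) IMPLIES ((0 IMPLIES 1) AND (1 OR 0))) -> 1
  row 12 [1100]: (((0 OR 1) IMPLIES 0) IMPLIES ((1 IMPLIES 1) AND (0 OR 1))) -> 1
  row 13 [1101]: (((1 OR 1) IMPLIES 1) IMPLIES ((1 IMPLIES 1) AND (0 OR 1))) -> 1
  row 14 [1110]: (((0 OR 1) IMPLIES 0) IMPLIES ((1 IMPLIES 1) AND (1 OR 1))) -> 1
  row 15 [1111]: (((1 OR 1) IMPLIES 1) IMPLIES ((1 IMPLIES 1) AND (1 OR 1))) -> 1
Full result column, 4 rows per line (P1,P2 fixed per line; P3,P4 runs 00..11 left to right):
  rows 0-3 [P1,P2=00]: 0011  = hex 3
  rows 4-7 [P1,P2=01]: 1010  = hex A
  rows 8-11 [P1,P2=10]: 0011  = hex 3
  rows 12-15 [P1,P2=11]: 1111  = hex F
Output column (row 0 .. row 15) = 0011101000111111
Output column grouped in 4s = 0011 1010 0011 1111 = 0x3A3F
Convert to decimal digit by digit (value = value*16 + digit):
  3 -> 3
  3*16 + 10 (A) = 58
  58*16 + 3 = 931
  931*16 + 15 (F) = 14911
Decimal = 14911

14911


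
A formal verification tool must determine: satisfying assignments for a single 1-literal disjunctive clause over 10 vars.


Step 1: Total=2^10=1024
Step 2: Unsat when all 1 false: 2^9=512
Step 3: Sat=1024-512=512

512


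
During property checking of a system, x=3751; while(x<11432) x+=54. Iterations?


Step 1: x goes from 3751 toward 11432 by 54; the body runs while x<11432, so iterations = ceil((bound-start)/step)
Step 2: Distance=7681
Step 3: ceil(7681/54)=143

143


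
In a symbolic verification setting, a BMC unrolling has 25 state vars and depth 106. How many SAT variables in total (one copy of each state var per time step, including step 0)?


BMC unrolls to depth k, creating one copy of each state var for steps 0..k.
Step count = 106 + 1 = 107 (steps 0 through 106)
Vars per step = 25
Total = 25 * 107 = 2675

2675


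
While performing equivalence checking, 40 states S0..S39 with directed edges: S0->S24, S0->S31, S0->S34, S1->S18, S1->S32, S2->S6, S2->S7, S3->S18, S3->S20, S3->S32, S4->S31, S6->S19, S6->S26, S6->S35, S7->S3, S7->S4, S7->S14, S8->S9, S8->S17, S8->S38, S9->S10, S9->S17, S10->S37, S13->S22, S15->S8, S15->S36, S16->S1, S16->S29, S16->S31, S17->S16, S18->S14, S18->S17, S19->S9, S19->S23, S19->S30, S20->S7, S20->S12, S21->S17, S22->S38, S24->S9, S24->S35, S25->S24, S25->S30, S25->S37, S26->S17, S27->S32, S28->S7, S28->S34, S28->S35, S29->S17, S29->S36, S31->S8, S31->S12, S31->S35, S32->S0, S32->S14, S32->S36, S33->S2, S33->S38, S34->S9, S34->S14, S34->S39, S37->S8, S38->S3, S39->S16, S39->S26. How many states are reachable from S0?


BFS from S0:
  layer 0: {S0}
  layer 1: {S24, S31, S34}
  layer 2: {S8, S9, S12, S14, S35, S39}
  layer 3: {S10, S16, S17, S26, S38}
  layer 4: {S1, S3, S29, S37}
  layer 5: {S18, S20, S32, S36}
  layer 6: {S7}
  layer 7: {S4}
Reachable set: {S0, S1, S3, S4, S7, S8, S9, S10, S12, S14, S16, S17, S18, S20, S24, S26, S29, S31, S32, S34, S35, S36, S37, S38, S39}
Count = 25

25


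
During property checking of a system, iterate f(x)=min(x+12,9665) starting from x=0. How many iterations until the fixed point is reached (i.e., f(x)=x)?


Step 1: x=0, cap=9665, increment=12
Step 2: x grows by 12 each step until capped at 9665; fixed point is x=9665
Step 3: iterations = ceil(9665/12) = 806

806


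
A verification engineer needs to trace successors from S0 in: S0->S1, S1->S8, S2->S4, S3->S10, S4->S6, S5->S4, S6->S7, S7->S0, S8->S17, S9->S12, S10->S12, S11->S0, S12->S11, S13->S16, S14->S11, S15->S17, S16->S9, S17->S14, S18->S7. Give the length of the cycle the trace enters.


Trace from S0 until a state repeats:
  S0 -> S1 -> S8 -> S17 -> S14 -> S11 -> S0
S0 first seen at step 0, revisited at step 6.
Cycle length = 6 - 0 = 6

6


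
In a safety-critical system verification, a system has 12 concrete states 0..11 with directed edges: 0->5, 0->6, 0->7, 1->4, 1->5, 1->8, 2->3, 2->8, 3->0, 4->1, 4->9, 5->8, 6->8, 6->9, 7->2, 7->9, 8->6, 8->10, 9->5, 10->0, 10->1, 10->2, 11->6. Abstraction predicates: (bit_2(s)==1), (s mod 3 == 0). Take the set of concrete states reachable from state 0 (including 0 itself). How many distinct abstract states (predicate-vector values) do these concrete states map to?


BFS from 0:
Concrete reachable: {0, 1, 2, 3, 4, 5, 6, 7, 8, 9, 10}
Abstract via predicates (bit_2(s)==1), (s mod 3 == 0):
  (0,0) <- {1, 2, 8, 10}
  (0,1) <- {0, 3, 9}
  (1,0) <- {4, 5, 7}
  (1,1) <- {6}
Distinct abstract states = 4

4


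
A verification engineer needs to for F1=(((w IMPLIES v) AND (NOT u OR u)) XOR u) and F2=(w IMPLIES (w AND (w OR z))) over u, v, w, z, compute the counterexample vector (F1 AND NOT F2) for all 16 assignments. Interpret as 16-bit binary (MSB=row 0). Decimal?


F1 = (((w IMPLIES v) AND (NOT u OR u)) XOR u)
F2 = (w IMPLIES (w AND (w OR z)))
Counterexample to F1=>F2 is where F1=1 and F2=0.
Evaluate each row (bits = u,v,w,z, MSB first):
  row 0 [0000]: F1=1 F2=1 -> F1&~F2 -> 0
  row 1 [0001]: F1=1 F2=1 -> F1&~F2 -> 0
  row 2 [0010]: F1=0 F2=1 -> F1&~F2 -> 0
  row 3 [0011]: F1=0 F2=1 -> F1&~F2 -> 0
  row 4 [0100]: F1=1 F2=1 -> F1&~F2 -> 0
  row 5 [0101]: F1=1 F2=1 -> F1&~F2 -> 0
  row 6 [0110]: F1=1 F2=1 -> F1&~F2 -> 0
  row 7 [0111]: F1=1 F2=1 -> F1&~F2 -> 0
  row 8 [1000]: F1=0 F2=1 -> F1&~F2 -> 0
  row 9 [1001]: F1=0 F2=1 -> F1&~F2 -> 0
  row 10 [1010]: F1=1 F2=1 -> F1&~F2 -> 0
  row 11 [1011]: F1=1 F2=1 -> F1&~F2 -> 0
  row 12 [1100]: F1=0 F2=1 -> F1&~F2 -> 0
  row 13 [1101]: F1=0 F2=1 -> F1&~F2 -> 0
  row 14 [1110]: F1=0 F2=1 -> F1&~F2 -> 0
  row 15 [1111]: F1=0 F2=1 -> F1&~F2 -> 0
Full result column, 4 rows per line (u,v fixed per line; w,z runs 00..11 left to right):
  rows 0-3 [u,v=00]: 0000  = hex 0
  rows 4-7 [u,v=01]: 0000  = hex 0
  rows 8-11 [u,v=10]: 0000  = hex 0
  rows 12-15 [u,v=11]: 0000  = hex 0
Counterexample vector (row 0 .. row 15) = 0000000000000000
Output column grouped in 4s = 0000 0000 0000 0000 = 0x0000
Convert to decimal digit by digit (value = value*16 + digit):
  0 -> 0
  0*16 + 0 = 0
  0*16 + 0 = 0
  0*16 + 0 = 0
Decimal = 0

0


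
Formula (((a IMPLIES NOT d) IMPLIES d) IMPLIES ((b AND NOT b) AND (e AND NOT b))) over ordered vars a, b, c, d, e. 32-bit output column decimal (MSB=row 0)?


Formula: (((a IMPLIES NOT d) IMPLIES d) IMPLIES ((b AND NOT b) AND (e AND NOT b))) over a, b, c, d, e (32 rows)
Evaluate each row (bits = a,b,c,d,e, MSB first):
  row 0 [00000]: (((0 IMPLIES NOT 0) IMPLIES 0) IMPLIES ((0 AND NOT 0) AND (0 AND NOT 0))) -> 1
  row 1 [00001]: (((0 IMPLIES NOT 0) IMPLIES 0) IMPLIES ((0 AND NOT 0) AND (1 AND NOT 0))) -> 1
  row 2 [00010]: (((0 IMPLIES NOT 1) IMPLIES 1) IMPLIES ((0 AND NOT 0) AND (0 AND NOT 0))) -> 0
  row 3 [00011]: (((0 IMPLIES NOT 1) IMPLIES 1) IMPLIES ((0 AND NOT 0) AND (1 AND NOT 0))) -> 0
  row 4 [00100]: (((0 IMPLIES NOT 0) IMPLIES 0) IMPLIES ((0 AND NOT 0) AND (0 AND NOT 0))) -> 1
  row 5 [00101]: (((0 IMPLIES NOT 0) IMPLIES 0) IMPLIES ((0 AND NOT 0) AND (1 AND NOT 0))) -> 1
  row 6 [00110]: (((0 IMPLIES NOT 1) IMPLIES 1) IMPLIES ((0 AND NOT 0) AND (0 AND NOT 0))) -> 0
  row 7 [00111]: (((0 IMPLIES NOT 1) IMPLIES 1) IMPLIES ((0 AND NOT 0) AND (1 AND NOT 0))) -> 0
  row 8 [01000]: (((0 IMPLIES NOT 0) IMPLIES 0) IMPLIES ((1 AND NOT 1) AND (0 AND NOT 1))) -> 1
  row 9 [01001]: (((0 IMPLIES NOT 0) IMPLIES 0) IMPLIES ((1 AND NOT 1) AND (1 AND NOT 1))) -> 1
  row 10 [01010]: (((0 IMPLIES NOT 1) IMPLIES 1) IMPLIES ((1 AND NOT 1) AND (0 AND NOT 1))) -> 0
  row 11 [01011]: (((0 IMPLIES NOT 1) IMPLIES 1) IMPLIES ((1 AND NOT 1) AND (1 AND NOT 1))) -> 0
  row 12 [01100]: (((0 IMPLIES NOT 0) IMPLIES 0) IMPLIES ((1 AND NOT 1) AND (0 AND NOT 1))) -> 1
  row 13 [01101]: (((0 IMPLIES NOT 0) IMPLIES 0) IMPLIES ((1 AND NOT 1) AND (1 AND NOT 1))) -> 1
  row 14 [01110]: (((0 IMPLIES NOT 1) IMPLIES 1) IMPLIES ((1 AND NOT 1) AND (0 AND NOT 1))) -> 0
  row 15 [01111]: (((0 IMPLIES NOT 1) IMPLIES 1) IMPLIES ((1 AND NOT 1) AND (1 AND NOT 1))) -> 0
  row 16 [10000]: (((1 IMPLIES NOT 0) IMPLIES 0) IMPLIES ((0 AND NOT 0) AND (0 AND NOT 0))) -> 1
  row 17 [10001]: (((1 IMPLIES NOT 0) IMPLIES 0) IMPLIES ((0 AND NOT 0) AND (1 AND NOT 0))) -> 1
  row 18 [10010]: (((1 IMPLIES NOT 1) IMPLIES 1) IMPLIES ((0 AND NOT 0) AND (0 AND NOT 0))) -> 0
  row 19 [10011]: (((1 IMPLIES NOT 1) IMPLIES 1) IMPLIES ((0 AND NOT 0) AND (1 AND NOT 0))) -> 0
  row 20 [10100]: (((1 IMPLIES NOT 0) IMPLIES 0) IMPLIES ((0 AND NOT 0) AND (0 AND NOT 0))) -> 1
  row 21 [10101]: (((1 IMPLIES NOT 0) IMPLIES 0) IMPLIES ((0 AND NOT 0) AND (1 AND NOT 0))) -> 1
  row 22 [10110]: (((1 IMPLIES NOT 1) IMPLIES 1) IMPLIES ((0 AND NOT 0) AND (0 AND NOT 0))) -> 0
  row 23 [10111]: (((1 IMPLIES NOT 1) IMPLIES 1) IMPLIES ((0 AND NOT 0) AND (1 AND NOT 0))) -> 0
  row 24 [11000]: (((1 IMPLIES NOT 0) IMPLIES 0) IMPLIES ((1 AND NOT 1) AND (0 AND NOT 1))) -> 1
  row 25 [11001]: (((1 IMPLIES NOT 0) IMPLIES 0) IMPLIES ((1 AND NOT 1) AND (1 AND NOT 1))) -> 1
  row 26 [11010]: (((1 IMPLIES NOT 1) IMPLIES 1) IMPLIES ((1 AND NOT 1) AND (0 AND NOT 1))) -> 0
  row 27 [11011]: (((1 IMPLIES NOT 1) IMPLIES 1) IMPLIES ((1 AND NOT 1) AND (1 AND NOT 1))) -> 0
  row 28 [11100]: (((1 IMPLIES NOT 0) IMPLIES 0) IMPLIES ((1 AND NOT 1) AND (0 AND NOT 1))) -> 1
  row 29 [11101]: (((1 IMPLIES NOT 0) IMPLIES 0) IMPLIES ((1 AND NOT 1) AND (1 AND NOT 1))) -> 1
  row 30 [11110]: (((1 IMPLIES NOT 1) IMPLIES 1) IMPLIES ((1 AND NOT 1) AND (0 AND NOT 1))) -> 0
  row 31 [11111]: (((1 IMPLIES NOT 1) IMPLIES 1) IMPLIES ((1 AND NOT 1) AND (1 AND NOT 1))) -> 0
Full result column, 4 rows per line (a,b,c fixed per line; d,e runs 00..11 left to right):
  rows 0-3 [a,b,c=000]: 1100  = hex C
  rows 4-7 [a,b,c=001]: 1100  = hex C
  rows 8-11 [a,b,c=010]: 1100  = hex C
  rows 12-15 [a,b,c=011]: 1100  = hex C
  rows 16-19 [a,b,c=100]: 1100  = hex C
  rows 20-23 [a,b,c=101]: 1100  = hex C
  rows 24-27 [a,b,c=110]: 1100  = hex C
  rows 28-31 [a,b,c=111]: 1100  = hex C
Output column (row 0 .. row 31) = 11001100110011001100110011001100
Output column grouped in 4s = 1100 1100 1100 1100 1100 1100 1100 1100 = 0xCCCCCCCC
Convert to decimal digit by digit (value = value*16 + digit):
  C -> 12
  12*16 + 12 (C) = 204
  204*16 + 12 (C) = 3276
  3276*16 + 12 (C) = 52428
  52428*16 + 12 (C) = 838860
  838860*16 + 12 (C) = 13421772
  13421772*16 + 12 (C) = 214748364
  214748364*16 + 12 (C) = 3435973836
Decimal = 3435973836

3435973836


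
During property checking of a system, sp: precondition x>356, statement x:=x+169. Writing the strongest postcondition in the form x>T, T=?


Formula: sp(P, x:=E) = exists old_x. (x = E[old_x/x]) AND P[old_x/x] (old_x is the value of x before the assignment; eliminate old_x by solving x = E[old_x/x] for old_x)
Step 1: Precondition P: x>356, i.e. old_x > 356
Step 2: Assignment gives x = old_x + 169, so old_x = x - 169
Step 3: Substitute into P: x - 169 > 356
Step 4: Simplify: x > 356+169 = 525

525


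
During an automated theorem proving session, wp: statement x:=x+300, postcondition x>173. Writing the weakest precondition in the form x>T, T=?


Formula: wp(x:=E, P) = P[E/x] (substitute E for x in postcondition)
Step 1: Postcondition: x>173
Step 2: Substitute x+300 for x: x+300>173
Step 3: Solve for x: x > 173-300 = -127

-127


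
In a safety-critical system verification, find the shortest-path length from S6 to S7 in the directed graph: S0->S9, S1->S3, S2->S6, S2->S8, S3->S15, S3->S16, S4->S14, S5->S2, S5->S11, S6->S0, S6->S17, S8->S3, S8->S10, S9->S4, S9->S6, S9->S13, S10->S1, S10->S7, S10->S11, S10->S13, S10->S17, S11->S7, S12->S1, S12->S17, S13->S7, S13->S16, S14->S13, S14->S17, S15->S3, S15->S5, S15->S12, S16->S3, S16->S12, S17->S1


BFS layer-by-layer from S6:
  dist 0: {S6}
  dist 1: {S0, S17}
  dist 2: {S1, S9}
  dist 3: {S3, S4, S13}
  dist 4: {S7, S14, S15, S16}
  -> S7 reached at distance 4
Shortest path length = 4

4


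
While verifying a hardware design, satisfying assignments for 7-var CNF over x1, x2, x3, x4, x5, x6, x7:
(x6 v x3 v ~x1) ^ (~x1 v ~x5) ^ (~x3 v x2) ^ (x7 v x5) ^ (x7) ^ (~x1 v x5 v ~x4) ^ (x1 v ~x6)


CNF with 7 clauses over 7 vars (128 assignments).
An assignment satisfies CNF iff every clause has >=1 true literal.
Check each row (bits = x1,x2,x3,x4,x5,x6,x7; clause T/F shown):
  row 0 [0000000]: clauses=TTTFFTT -> 0
  row 1 [0000001]: clauses=TTTTTTT -> 1
  row 2 [0000010]: clauses=TTTFFTF -> 0
  row 3 [0000011]: clauses=TTTTTTF -> 0
  row 4 [0000100]: clauses=TTTTFTT -> 0
  (every remaining row is evaluated the same way; all 128 results are listed next)
Full result column, 8 rows per line (x1,x2,x3,x4 fixed per line; x5,x6,x7 runs 000..111 left to right):
  rows 0-7 [x1,x2,x3,x4=0000]: 01000100  (ones: 2)
  rows 8-15 [x1,x2,x3,x4=0001]: 01000100  (ones: 2)
  rows 16-23 [x1,x2,x3,x4=0010]: 00000000  (ones: 0)
  rows 24-31 [x1,x2,x3,x4=0011]: 00000000  (ones: 0)
  rows 32-39 [x1,x2,x3,x4=0100]: 01000100  (ones: 2)
  rows 40-47 [x1,x2,x3,x4=0101]: 01000100  (ones: 2)
  rows 48-55 [x1,x2,x3,x4=0110]: 01000100  (ones: 2)
  rows 56-63 [x1,x2,x3,x4=0111]: 01000100  (ones: 2)
  rows 64-71 [x1,x2,x3,x4=1000]: 00010000  (ones: 1)
  rows 72-79 [x1,x2,x3,x4=1001]: 00000000  (ones: 0)
  rows 80-87 [x1,x2,x3,x4=1010]: 00000000  (ones: 0)
  rows 88-95 [x1,x2,x3,x4=1011]: 00000000  (ones: 0)
  rows 96-103 [x1,x2,x3,x4=1100]: 00010000  (ones: 1)
  rows 104-111 [x1,x2,x3,x4=1101]: 00000000  (ones: 0)
  rows 112-119 [x1,x2,x3,x4=1110]: 01010000  (ones: 2)
  rows 120-127 [x1,x2,x3,x4=1111]: 00000000  (ones: 0)
Satisfying assignments = 2+2+0+0+2+2+2+2+1+0+0+0+1+0+2+0 = 16

16


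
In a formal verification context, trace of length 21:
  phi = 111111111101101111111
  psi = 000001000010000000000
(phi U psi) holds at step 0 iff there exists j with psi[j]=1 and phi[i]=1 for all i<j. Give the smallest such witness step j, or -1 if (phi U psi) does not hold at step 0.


(phi U psi) at 0: need smallest j with psi[j]=1 and phi[i]=1 for all i in [0,j).
Scan from step 0:
  step 0: phi=1, psi=0 -> continue
  step 1: phi=1, psi=0 -> continue
  step 2: phi=1, psi=0 -> continue
  step 3: phi=1, psi=0 -> continue
  step 5: psi=1 and phi held for [0,5) -> witness found
Witness step = 5

5


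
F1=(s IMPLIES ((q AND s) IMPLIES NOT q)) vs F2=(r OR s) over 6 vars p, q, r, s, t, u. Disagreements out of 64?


F1 = (s IMPLIES ((q AND s) IMPLIES NOT q))
F2 = (r OR s)
Evaluate both on each of 64 rows (bits = p,q,r,s,t,u):
  row 0 [000000]: F1=1 F2=0 (differ) -> 1
  row 1 [000001]: F1=1 F2=0 (differ) -> 1
  row 2 [000010]: F1=1 F2=0 (differ) -> 1
  row 3 [000011]: F1=1 F2=0 (differ) -> 1
  row 4 [000100]: F1=1 F2=1 -> 0
  (every remaining row is evaluated the same way; all 64 results are listed next)
Full result column, 8 rows per line (p,q,r fixed per line; s,t,u runs 000..111 left to right):
  rows 0-7 [p,q,r=000]: 11110000  (ones: 4)
  rows 8-15 [p,q,r=001]: 00000000  (ones: 0)
  rows 16-23 [p,q,r=010]: 11111111  (ones: 8)
  rows 24-31 [p,q,r=011]: 00001111  (ones: 4)
  rows 32-39 [p,q,r=100]: 11110000  (ones: 4)
  rows 40-47 [p,q,r=101]: 00000000  (ones: 0)
  rows 48-55 [p,q,r=110]: 11111111  (ones: 8)
  rows 56-63 [p,q,r=111]: 00001111  (ones: 4)
Disagreements = 4+0+8+4+4+0+8+4 = 32

32


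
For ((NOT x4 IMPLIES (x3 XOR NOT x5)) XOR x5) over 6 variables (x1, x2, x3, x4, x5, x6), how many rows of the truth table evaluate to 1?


Formula: ((NOT x4 IMPLIES (x3 XOR NOT x5)) XOR x5) over 6 vars (64 rows)
Evaluate each row (x1, x2, x3, x4, x5, x6 as bits, MSB first):
  row 0 [000000]: ((NOT 0 IMPLIES (0 XOR NOT 0)) XOR 0) -> 1
  row 1 [000001]: ((NOT 0 IMPLIES (0 XOR NOT 0)) XOR 0) -> 1
  row 2 [000010]: ((NOT 0 IMPLIES (0 XOR NOT 1)) XOR 1) -> 1
  row 3 [000011]: ((NOT 0 IMPLIES (0 XOR NOT 1)) XOR 1) -> 1
  row 4 [000100]: ((NOT 1 IMPLIES (0 XOR NOT 0)) XOR 0) -> 1
  (every remaining row is evaluated the same way; all 64 results are listed next)
Full result column, 8 rows per line (x1,x2,x3 fixed per line; x4,x5,x6 runs 000..111 left to right):
  rows 0-7 [x1,x2,x3=000]: 11111100  (ones: 6)
  rows 8-15 [x1,x2,x3=001]: 00001100  (ones: 2)
  rows 16-23 [x1,x2,x3=010]: 11111100  (ones: 6)
  rows 24-31 [x1,x2,x3=011]: 00001100  (ones: 2)
  rows 32-39 [x1,x2,x3=100]: 11111100  (ones: 6)
  rows 40-47 [x1,x2,x3=101]: 00001100  (ones: 2)
  rows 48-55 [x1,x2,x3=110]: 11111100  (ones: 6)
  rows 56-63 [x1,x2,x3=111]: 00001100  (ones: 2)
Count of 1-rows = 6+2+6+2+6+2+6+2 = 32

32


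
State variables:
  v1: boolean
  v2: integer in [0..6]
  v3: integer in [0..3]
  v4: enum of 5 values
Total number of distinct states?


State space = product of domain sizes of all variables.
Domain sizes:
  v1 (boolean): 2
  v2 (integer in [0..6]): 7
  v3 (integer in [0..3]): 4
  v4 (enum of 5 values): 5
Product = 2 * 7 * 4 * 5 = 280

280


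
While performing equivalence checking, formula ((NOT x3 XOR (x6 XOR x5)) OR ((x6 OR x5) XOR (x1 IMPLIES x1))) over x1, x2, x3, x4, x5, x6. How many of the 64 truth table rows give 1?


Formula: ((NOT x3 XOR (x6 XOR x5)) OR ((x6 OR x5) XOR (x1 IMPLIES x1))) over 6 vars (64 rows)
Evaluate each row (x1, x2, x3, x4, x5, x6 as bits, MSB first):
  row 0 [000000]: ((NOT 0 XOR (0 XOR 0)) OR ((0 OR 0) XOR (0 IMPLIES 0))) -> 1
  row 1 [000001]: ((NOT 0 XOR (1 XOR 0)) OR ((1 OR 0) XOR (0 IMPLIES 0))) -> 0
  row 2 [000010]: ((NOT 0 XOR (0 XOR 1)) OR ((0 OR 1) XOR (0 IMPLIES 0))) -> 0
  row 3 [000011]: ((NOT 0 XOR (1 XOR 1)) OR ((1 OR 1) XOR (0 IMPLIES 0))) -> 1
  row 4 [000100]: ((NOT 0 XOR (0 XOR 0)) OR ((0 OR 0) XOR (0 IMPLIES 0))) -> 1
  (every remaining row is evaluated the same way; all 64 results are listed next)
Full result column, 8 rows per line (x1,x2,x3 fixed per line; x4,x5,x6 runs 000..111 left to right):
  rows 0-7 [x1,x2,x3=000]: 10011001  (ones: 4)
  rows 8-15 [x1,x2,x3=001]: 11101110  (ones: 6)
  rows 16-23 [x1,x2,x3=010]: 10011001  (ones: 4)
  rows 24-31 [x1,x2,x3=011]: 11101110  (ones: 6)
  rows 32-39 [x1,x2,x3=100]: 10011001  (ones: 4)
  rows 40-47 [x1,x2,x3=101]: 11101110  (ones: 6)
  rows 48-55 [x1,x2,x3=110]: 10011001  (ones: 4)
  rows 56-63 [x1,x2,x3=111]: 11101110  (ones: 6)
Count of 1-rows = 4+6+4+6+4+6+4+6 = 40

40
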